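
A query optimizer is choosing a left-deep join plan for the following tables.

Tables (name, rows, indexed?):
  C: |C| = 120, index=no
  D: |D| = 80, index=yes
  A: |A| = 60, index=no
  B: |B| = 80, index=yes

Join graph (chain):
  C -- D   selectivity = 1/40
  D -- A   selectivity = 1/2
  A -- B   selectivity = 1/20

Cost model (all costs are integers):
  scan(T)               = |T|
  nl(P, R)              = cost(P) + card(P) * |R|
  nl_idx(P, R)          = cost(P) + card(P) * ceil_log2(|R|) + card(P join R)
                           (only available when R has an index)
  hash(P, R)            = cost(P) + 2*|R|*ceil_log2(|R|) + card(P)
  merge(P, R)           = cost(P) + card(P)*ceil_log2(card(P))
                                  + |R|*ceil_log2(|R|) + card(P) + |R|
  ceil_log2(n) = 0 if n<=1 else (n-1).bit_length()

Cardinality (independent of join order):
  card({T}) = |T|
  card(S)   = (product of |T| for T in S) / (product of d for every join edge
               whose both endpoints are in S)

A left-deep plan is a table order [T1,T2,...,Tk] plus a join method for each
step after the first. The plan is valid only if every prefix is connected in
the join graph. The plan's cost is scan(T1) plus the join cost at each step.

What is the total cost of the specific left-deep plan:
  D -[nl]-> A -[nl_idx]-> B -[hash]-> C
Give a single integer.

step 1: scan D: cost=80, card=80
step 2: join A via nl
    card(P join A) = 80*60/(2) = 2400
    cost = 80 + 80*60 = 4880
step 3: join B via nl_idx
    card(P join B) = 2400*80/(20) = 9600
    cost = 4880 + 2400*7 + 9600 = 31280
step 4: join C via hash
    card(P join C) = 9600*120/(40) = 28800
    cost = 31280 + 2*120*7 + 9600 = 42560

42560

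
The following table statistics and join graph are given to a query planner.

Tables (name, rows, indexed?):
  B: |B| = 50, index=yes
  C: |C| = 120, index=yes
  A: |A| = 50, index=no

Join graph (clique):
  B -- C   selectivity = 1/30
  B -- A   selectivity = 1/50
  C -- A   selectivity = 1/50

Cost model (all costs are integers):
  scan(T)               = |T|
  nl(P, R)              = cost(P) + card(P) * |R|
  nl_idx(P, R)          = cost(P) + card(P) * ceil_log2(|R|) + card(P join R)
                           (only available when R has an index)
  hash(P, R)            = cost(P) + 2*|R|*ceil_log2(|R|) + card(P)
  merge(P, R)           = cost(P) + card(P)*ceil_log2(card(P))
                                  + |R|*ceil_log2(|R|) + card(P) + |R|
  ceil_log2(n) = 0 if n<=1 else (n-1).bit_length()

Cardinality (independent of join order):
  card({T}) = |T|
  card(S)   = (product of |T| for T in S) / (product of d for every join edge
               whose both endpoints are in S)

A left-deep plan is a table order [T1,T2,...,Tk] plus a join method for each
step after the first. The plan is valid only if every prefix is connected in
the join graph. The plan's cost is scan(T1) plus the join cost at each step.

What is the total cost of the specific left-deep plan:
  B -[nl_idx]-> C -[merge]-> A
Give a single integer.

2750

step 1: scan B: cost=50, card=50
step 2: join C via nl_idx
    card(P join C) = 50*120/(30) = 200
    cost = 50 + 50*7 + 200 = 600
step 3: join A via merge
    card(P join A) = 200*50/(50*50) = 4
    cost = 600 + 200*8 + 50*6 + 200 + 50 = 2750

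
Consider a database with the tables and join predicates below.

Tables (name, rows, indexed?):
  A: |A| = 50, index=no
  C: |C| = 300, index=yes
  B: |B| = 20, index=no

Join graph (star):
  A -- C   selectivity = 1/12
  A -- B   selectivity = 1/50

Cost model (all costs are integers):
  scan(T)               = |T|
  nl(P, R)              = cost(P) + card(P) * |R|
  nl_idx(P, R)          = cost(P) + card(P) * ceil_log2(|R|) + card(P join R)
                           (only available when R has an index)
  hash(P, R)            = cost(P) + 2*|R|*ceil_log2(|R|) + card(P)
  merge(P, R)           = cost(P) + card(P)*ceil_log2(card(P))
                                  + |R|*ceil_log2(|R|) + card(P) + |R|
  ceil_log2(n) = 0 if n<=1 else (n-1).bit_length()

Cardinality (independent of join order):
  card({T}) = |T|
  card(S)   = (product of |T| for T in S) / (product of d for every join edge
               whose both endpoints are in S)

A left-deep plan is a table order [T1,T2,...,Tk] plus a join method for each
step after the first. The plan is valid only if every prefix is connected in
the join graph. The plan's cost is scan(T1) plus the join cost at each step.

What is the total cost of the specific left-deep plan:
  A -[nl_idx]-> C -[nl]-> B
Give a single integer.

step 1: scan A: cost=50, card=50
step 2: join C via nl_idx
    card(P join C) = 50*300/(12) = 1250
    cost = 50 + 50*9 + 1250 = 1750
step 3: join B via nl
    card(P join B) = 1250*20/(50) = 500
    cost = 1750 + 1250*20 = 26750

26750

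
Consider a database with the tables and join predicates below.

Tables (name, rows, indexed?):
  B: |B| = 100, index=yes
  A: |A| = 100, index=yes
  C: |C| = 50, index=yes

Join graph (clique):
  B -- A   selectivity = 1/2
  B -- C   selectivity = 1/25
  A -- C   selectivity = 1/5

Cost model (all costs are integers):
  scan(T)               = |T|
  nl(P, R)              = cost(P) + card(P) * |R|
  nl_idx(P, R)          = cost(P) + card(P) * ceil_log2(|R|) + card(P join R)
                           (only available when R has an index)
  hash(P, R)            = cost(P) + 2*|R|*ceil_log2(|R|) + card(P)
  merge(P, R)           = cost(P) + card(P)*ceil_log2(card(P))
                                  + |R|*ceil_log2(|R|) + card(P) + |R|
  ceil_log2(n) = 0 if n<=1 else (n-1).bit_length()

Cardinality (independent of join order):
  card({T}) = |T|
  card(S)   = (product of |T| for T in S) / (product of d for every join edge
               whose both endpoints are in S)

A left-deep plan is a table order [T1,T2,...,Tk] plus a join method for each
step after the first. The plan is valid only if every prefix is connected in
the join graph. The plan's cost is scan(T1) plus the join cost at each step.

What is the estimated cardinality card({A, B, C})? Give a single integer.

2000

Tables in S: A(100), B(100), C(50)
Edges inside S: B-A(d=2), B-C(d=25), A-C(d=5)
numerator = 100 * 100 * 50 = 500000
denominator = 2 * 25 * 5 = 250
card(S) = 500000 / 250 = 2000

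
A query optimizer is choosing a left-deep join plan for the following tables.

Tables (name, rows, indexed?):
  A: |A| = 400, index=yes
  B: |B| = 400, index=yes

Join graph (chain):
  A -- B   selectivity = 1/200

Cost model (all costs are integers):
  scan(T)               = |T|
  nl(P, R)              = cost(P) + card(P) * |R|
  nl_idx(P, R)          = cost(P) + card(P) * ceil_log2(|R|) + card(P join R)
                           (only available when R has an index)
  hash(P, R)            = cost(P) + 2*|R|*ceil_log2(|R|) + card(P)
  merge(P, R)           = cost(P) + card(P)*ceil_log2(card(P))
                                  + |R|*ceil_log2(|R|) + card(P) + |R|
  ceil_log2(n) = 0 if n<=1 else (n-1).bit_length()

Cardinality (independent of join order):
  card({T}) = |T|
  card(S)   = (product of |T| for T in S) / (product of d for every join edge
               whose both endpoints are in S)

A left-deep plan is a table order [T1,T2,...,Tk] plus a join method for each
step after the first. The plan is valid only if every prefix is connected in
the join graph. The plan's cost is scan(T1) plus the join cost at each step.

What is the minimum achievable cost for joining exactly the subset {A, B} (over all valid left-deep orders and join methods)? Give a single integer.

Selinger DP over subsets of {A,B}:
  {A}: scan cost=400, card=400
  {B}: scan cost=400, card=400
  {AB}: card=800; try (B,nl_idx)→4800, (A,nl_idx)→4800, (B,hash)→8000, (A,hash)→8000, (B,merge)→8400, (A,merge)→8400 …(+2); best=4800 via (B,nl_idx)

4800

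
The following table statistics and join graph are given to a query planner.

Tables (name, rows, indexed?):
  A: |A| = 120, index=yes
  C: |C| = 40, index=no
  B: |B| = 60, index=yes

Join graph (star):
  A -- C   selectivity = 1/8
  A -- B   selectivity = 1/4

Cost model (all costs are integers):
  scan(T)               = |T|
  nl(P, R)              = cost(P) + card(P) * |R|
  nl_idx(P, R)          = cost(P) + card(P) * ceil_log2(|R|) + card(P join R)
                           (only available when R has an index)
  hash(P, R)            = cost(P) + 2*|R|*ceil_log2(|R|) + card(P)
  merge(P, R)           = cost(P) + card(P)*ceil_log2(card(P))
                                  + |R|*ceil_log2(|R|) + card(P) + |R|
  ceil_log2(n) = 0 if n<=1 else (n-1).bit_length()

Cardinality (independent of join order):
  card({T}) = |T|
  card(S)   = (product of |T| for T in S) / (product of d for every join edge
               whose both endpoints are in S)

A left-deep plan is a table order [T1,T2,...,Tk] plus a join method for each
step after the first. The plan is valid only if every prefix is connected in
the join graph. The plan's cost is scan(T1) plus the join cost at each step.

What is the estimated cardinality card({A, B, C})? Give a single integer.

Tables in S: A(120), B(60), C(40)
Edges inside S: A-C(d=8), A-B(d=4)
numerator = 120 * 60 * 40 = 288000
denominator = 8 * 4 = 32
card(S) = 288000 / 32 = 9000

9000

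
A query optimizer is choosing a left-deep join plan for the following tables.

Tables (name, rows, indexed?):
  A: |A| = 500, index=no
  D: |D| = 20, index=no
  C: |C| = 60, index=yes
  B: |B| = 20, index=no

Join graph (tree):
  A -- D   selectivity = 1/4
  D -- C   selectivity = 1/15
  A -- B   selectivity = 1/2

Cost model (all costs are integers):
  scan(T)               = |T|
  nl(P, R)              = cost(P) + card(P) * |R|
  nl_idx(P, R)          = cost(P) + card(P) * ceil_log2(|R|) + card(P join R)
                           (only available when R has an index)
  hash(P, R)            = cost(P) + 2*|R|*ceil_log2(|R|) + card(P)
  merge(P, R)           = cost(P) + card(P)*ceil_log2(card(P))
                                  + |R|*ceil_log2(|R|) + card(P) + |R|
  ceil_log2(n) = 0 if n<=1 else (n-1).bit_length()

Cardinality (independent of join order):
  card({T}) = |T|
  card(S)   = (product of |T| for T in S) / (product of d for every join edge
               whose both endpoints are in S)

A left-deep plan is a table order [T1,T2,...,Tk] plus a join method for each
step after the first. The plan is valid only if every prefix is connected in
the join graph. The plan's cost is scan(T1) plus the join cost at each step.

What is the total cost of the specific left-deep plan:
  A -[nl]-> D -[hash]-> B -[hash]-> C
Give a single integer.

38920

step 1: scan A: cost=500, card=500
step 2: join D via nl
    card(P join D) = 500*20/(4) = 2500
    cost = 500 + 500*20 = 10500
step 3: join B via hash
    card(P join B) = 2500*20/(2) = 25000
    cost = 10500 + 2*20*5 + 2500 = 13200
step 4: join C via hash
    card(P join C) = 25000*60/(15) = 100000
    cost = 13200 + 2*60*6 + 25000 = 38920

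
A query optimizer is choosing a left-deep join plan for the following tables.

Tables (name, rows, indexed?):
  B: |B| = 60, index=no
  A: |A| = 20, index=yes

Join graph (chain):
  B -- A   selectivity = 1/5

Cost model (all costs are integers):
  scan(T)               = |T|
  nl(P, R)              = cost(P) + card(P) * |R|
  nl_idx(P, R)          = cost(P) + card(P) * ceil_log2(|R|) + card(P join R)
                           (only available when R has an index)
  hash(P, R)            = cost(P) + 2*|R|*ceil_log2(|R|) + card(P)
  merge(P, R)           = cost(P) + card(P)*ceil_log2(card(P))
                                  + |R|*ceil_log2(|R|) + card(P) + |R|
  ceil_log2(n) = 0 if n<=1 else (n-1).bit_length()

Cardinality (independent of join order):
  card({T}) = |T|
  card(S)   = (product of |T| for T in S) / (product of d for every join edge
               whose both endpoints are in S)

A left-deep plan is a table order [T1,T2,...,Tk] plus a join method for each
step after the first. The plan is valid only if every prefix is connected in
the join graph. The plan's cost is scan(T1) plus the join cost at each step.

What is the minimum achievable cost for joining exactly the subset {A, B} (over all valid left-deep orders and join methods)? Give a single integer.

320

Selinger DP over subsets of {A,B}:
  {B}: scan cost=60, card=60
  {A}: scan cost=20, card=20
  {AB}: card=240; try (A,hash)→320, (B,merge)→560, (A,merge)→600, (A,nl_idx)→600, (B,hash)→760, (B,nl)→1220 …(+1); best=320 via (A,hash)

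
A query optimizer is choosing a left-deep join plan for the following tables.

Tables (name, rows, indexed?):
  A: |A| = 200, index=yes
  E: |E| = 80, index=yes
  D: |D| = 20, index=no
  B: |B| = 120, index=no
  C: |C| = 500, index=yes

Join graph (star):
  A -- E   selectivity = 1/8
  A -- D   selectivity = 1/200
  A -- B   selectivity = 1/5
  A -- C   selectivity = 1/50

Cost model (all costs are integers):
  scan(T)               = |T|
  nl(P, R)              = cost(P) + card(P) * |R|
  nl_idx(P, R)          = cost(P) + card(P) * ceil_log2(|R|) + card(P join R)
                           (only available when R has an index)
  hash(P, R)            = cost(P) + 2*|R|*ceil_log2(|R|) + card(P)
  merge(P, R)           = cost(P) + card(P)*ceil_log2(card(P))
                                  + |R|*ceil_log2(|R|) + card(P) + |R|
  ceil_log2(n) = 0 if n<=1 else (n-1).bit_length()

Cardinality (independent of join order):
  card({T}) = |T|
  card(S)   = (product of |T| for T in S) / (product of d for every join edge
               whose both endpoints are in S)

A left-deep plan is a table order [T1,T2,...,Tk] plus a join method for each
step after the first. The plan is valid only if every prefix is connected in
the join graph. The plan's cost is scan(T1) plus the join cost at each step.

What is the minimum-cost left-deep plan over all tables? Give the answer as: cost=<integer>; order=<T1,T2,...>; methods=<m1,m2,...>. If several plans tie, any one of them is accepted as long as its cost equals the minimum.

Selinger DP (subsets sized 1..n):
  {A}: scan cost=200, card=200
  {E}: scan cost=80, card=80
  {D}: scan cost=20, card=20
  {B}: scan cost=120, card=120
  {C}: scan cost=500, card=500
  {AE}: card=2000; try (E,hash)→1520, (A,merge)→2520, (E,merge)→2640, (A,nl_idx)→2720, (A,hash)→3360, (E,nl_idx)→3600 …(+2); best=1520 via (E,hash)
  {AD}: card=20; try (A,nl_idx)→200, (D,hash)→600, (A,merge)→1940, (D,merge)→2120, (A,hash)→3240, (A,nl)→4020 …(+1); best=200 via (A,nl_idx)
  {AB}: card=4800; try (B,hash)→2080, (A,merge)→2880, (B,merge)→2960, (A,hash)→3440, (A,nl_idx)→5880, (A,nl)→24120 …(+1); best=2080 via (B,hash)
  {AC}: card=2000; try (C,nl_idx)→4000, (A,hash)→4200, (A,nl_idx)→6500, (C,merge)→7000, (A,merge)→7300, (C,hash)→9400 …(+2); best=4000 via (C,nl_idx)
  {ADE}: card=200; try (E,nl_idx)→540, (E,merge)→960, (E,hash)→1340, (E,nl)→1800, (D,hash)→3720, (D,merge)→25640 …(+1); best=540 via (E,nl_idx)
  {ABE}: card=48000; try (B,hash)→5200, (E,hash)→8000, (B,merge)→26480, (E,merge)→69920, (E,nl_idx)→83680, (B,nl)→241520 …(+1); best=5200 via (B,hash)
  {ACE}: card=20000; try (E,hash)→7120, (C,hash)→12520, (E,merge)→28640, (C,merge)→30520, (E,nl_idx)→38000, (C,nl_idx)→39520 …(+2); best=7120 via (E,hash)
  {ABD}: card=480; try (B,merge)→1280, (B,hash)→1900, (B,nl)→2600, (D,hash)→7080, (D,merge)→69400, (D,nl)→98080; best=1280 via (B,merge)
  {ACD}: card=200; try (C,nl_idx)→580, (C,merge)→5320, (D,hash)→6200, (C,hash)→9220, (C,nl)→10200, (D,merge)→28120 …(+1); best=580 via (C,nl_idx)
  {ABC}: card=48000; try (B,hash)→7680, (C,hash)→15880, (B,merge)→28960, (C,merge)→74280, (C,nl_idx)→93280, (B,nl)→244000 …(+1); best=7680 via (B,hash)
  {ABDE}: card=4800; try (B,hash)→2420, (E,hash)→2880, (B,merge)→3300, (E,merge)→6720, (E,nl_idx)→9440, (B,nl)→24540 …(+4); best=2420 via (B,hash)
  {ACDE}: card=2000; try (E,hash)→1900, (E,merge)→3020, (E,nl_idx)→3980, (C,nl_idx)→4340, (C,merge)→7340, (C,hash)→9740 …(+5); best=1900 via (E,hash)
  {ABCE}: card=480000; try (B,hash)→28800, (E,hash)→56800, (C,hash)→62200, (B,merge)→328080, (E,nl_idx)→823680, (E,merge)→824320 …(+5); best=28800 via (B,hash)
  {ABCD}: card=4800; try (B,hash)→2460, (B,merge)→3340, (C,nl_idx)→10400, (C,hash)→10760, (C,merge)→11080, (B,nl)→24580 …(+4); best=2460 via (B,hash)
  {ABCDE}: card=48000; try (B,hash)→5580, (E,hash)→8380, (C,hash)→16220, (B,merge)→26860, (E,merge)→70300, (C,merge)→74620 …(+8); best=5580 via (B,hash)

cost=5580; order=D,A,C,E,B; methods=nl_idx,nl_idx,hash,hash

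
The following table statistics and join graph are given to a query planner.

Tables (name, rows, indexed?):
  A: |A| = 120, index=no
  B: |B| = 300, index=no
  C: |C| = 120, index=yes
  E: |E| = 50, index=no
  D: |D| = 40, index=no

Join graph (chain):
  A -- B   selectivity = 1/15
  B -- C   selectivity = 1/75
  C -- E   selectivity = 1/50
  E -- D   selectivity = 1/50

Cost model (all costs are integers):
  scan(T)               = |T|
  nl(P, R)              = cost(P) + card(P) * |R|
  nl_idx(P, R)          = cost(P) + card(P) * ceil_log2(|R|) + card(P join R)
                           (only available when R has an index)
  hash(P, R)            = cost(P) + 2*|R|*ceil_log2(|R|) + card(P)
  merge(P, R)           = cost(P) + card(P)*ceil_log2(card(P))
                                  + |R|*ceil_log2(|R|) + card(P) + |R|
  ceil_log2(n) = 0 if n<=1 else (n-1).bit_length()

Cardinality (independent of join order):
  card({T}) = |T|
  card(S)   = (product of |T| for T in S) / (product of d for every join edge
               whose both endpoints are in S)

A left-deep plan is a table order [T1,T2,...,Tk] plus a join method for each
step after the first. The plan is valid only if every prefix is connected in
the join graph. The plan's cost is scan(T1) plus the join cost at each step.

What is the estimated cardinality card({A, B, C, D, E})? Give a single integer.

3072

Tables in S: A(120), B(300), C(120), D(40), E(50)
Edges inside S: A-B(d=15), B-C(d=75), C-E(d=50), E-D(d=50)
numerator = 120 * 300 * 120 * 40 * 50 = 8640000000
denominator = 15 * 75 * 50 * 50 = 2812500
card(S) = 8640000000 / 2812500 = 3072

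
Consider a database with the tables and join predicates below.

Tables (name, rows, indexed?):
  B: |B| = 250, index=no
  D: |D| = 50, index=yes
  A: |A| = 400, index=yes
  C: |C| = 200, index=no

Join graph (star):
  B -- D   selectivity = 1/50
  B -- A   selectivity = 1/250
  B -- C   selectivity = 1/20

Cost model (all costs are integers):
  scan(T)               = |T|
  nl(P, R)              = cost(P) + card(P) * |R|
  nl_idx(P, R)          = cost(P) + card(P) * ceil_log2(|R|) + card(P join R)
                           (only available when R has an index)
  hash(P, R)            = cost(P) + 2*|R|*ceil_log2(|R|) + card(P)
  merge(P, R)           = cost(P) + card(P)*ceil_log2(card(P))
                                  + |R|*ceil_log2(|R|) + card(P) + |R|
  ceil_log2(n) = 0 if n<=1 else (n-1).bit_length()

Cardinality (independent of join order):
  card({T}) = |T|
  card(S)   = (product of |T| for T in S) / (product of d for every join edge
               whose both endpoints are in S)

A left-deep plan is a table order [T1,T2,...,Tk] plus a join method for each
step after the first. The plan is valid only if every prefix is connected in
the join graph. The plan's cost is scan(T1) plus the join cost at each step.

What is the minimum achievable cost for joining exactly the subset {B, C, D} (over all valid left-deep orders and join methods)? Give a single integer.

Selinger DP over subsets of {B,C,D}:
  {B}: scan cost=250, card=250
  {D}: scan cost=50, card=50
  {C}: scan cost=200, card=200
  {BD}: card=250; try (D,hash)→1100, (D,nl_idx)→2000, (B,merge)→2650, (D,merge)→2850, (B,hash)→4100, (B,nl)→12550 …(+1); best=1100 via (D,hash)
  {BC}: card=2500; try (C,hash)→3700, (B,merge)→4250, (C,merge)→4300, (B,hash)→4400, (B,nl)→50200, (C,nl)→50250; best=3700 via (C,hash)
  {BCD}: card=2500; try (C,hash)→4550, (C,merge)→5150, (D,hash)→6800, (D,nl_idx)→21200, (D,merge)→36550, (C,nl)→51100 …(+1); best=4550 via (C,hash)

4550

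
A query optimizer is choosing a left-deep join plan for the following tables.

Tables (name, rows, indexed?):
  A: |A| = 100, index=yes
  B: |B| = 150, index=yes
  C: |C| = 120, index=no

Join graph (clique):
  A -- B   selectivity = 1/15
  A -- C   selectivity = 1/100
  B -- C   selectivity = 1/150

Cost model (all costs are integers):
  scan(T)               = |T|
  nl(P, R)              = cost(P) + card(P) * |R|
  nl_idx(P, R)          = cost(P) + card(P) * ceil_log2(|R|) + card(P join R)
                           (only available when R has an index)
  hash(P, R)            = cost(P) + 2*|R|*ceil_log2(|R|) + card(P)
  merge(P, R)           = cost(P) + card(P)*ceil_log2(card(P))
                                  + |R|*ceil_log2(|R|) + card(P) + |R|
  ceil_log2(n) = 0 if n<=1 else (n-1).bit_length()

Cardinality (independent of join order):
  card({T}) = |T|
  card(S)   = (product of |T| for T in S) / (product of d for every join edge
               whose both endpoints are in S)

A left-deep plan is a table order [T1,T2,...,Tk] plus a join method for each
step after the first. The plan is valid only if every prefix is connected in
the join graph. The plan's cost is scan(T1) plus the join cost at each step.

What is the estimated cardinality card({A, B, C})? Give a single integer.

8

Tables in S: A(100), B(150), C(120)
Edges inside S: A-B(d=15), A-C(d=100), B-C(d=150)
numerator = 100 * 150 * 120 = 1800000
denominator = 15 * 100 * 150 = 225000
card(S) = 1800000 / 225000 = 8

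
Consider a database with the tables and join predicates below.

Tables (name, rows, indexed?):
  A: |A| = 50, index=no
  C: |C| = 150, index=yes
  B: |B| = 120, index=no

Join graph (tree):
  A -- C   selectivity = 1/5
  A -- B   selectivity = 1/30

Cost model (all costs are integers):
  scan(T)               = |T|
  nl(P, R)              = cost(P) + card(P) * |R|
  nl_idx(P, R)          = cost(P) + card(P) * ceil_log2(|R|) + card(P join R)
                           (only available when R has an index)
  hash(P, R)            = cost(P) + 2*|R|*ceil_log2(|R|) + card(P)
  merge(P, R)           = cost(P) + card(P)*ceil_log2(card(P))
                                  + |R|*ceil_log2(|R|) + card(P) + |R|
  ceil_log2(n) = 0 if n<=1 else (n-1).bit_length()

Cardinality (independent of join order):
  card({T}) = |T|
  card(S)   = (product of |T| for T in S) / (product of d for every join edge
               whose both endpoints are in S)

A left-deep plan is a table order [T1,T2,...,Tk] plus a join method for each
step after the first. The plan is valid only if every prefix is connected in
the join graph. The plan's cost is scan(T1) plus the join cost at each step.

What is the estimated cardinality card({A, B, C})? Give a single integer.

Tables in S: A(50), B(120), C(150)
Edges inside S: A-C(d=5), A-B(d=30)
numerator = 50 * 120 * 150 = 900000
denominator = 5 * 30 = 150
card(S) = 900000 / 150 = 6000

6000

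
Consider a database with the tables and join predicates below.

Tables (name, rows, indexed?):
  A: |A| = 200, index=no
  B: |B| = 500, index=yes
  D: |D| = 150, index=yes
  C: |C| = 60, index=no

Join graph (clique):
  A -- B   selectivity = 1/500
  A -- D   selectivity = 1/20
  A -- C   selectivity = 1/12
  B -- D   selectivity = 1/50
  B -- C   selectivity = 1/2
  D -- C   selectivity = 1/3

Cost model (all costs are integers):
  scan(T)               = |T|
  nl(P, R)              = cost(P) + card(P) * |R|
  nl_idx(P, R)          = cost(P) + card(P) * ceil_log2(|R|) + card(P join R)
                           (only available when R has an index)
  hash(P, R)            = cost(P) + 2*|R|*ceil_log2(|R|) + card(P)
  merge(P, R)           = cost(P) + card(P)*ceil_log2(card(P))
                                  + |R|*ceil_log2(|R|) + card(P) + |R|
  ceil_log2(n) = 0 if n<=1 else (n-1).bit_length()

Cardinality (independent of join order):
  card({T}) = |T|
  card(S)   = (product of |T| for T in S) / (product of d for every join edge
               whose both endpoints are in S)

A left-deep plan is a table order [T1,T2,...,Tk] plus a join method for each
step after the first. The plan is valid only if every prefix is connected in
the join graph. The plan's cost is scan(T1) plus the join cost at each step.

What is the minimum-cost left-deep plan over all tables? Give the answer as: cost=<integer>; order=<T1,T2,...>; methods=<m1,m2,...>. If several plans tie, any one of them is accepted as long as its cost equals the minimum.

cost=4430; order=A,B,D,C; methods=nl_idx,nl_idx,merge

Selinger DP (subsets sized 1..n):
  {A}: scan cost=200, card=200
  {B}: scan cost=500, card=500
  {D}: scan cost=150, card=150
  {C}: scan cost=60, card=60
  {AB}: card=200; try (B,nl_idx)→2200, (A,hash)→4200, (B,merge)→7000, (A,merge)→7300, (B,hash)→9400, (B,nl)→100200 …(+1); best=2200 via (B,nl_idx)
  {AD}: card=1500; try (D,hash)→2800, (D,nl_idx)→3300, (A,merge)→3300, (D,merge)→3350, (A,hash)→3500, (A,nl)→30150 …(+1); best=2800 via (D,hash)
  {AC}: card=1000; try (C,hash)→1120, (A,merge)→2280, (C,merge)→2420, (A,hash)→3320, (A,nl)→12060, (C,nl)→12200; best=1120 via (C,hash)
  {BD}: card=1500; try (B,nl_idx)→3000, (D,hash)→3400, (D,nl_idx)→6000, (B,merge)→6500, (D,merge)→6850, (B,hash)→9300 …(+2); best=3000 via (B,nl_idx)
  {BC}: card=15000; try (C,hash)→1720, (B,merge)→5480, (C,merge)→5920, (B,hash)→9120, (B,nl_idx)→15600, (B,nl)→30060 …(+1); best=1720 via (C,hash)
  {CD}: card=3000; try (C,hash)→1020, (D,merge)→1830, (C,merge)→1920, (D,hash)→2520, (D,nl_idx)→3540, (D,nl)→9060 …(+1); best=1020 via (C,hash)
  {ABD}: card=30; try (D,nl_idx)→3830, (D,hash)→4800, (D,merge)→5350, (A,hash)→7700, (B,hash)→13300, (B,nl_idx)→16330 …(+5); best=3830 via (D,nl_idx)
  {ABC}: card=500; try (C,hash)→3120, (C,merge)→4420, (B,nl_idx)→10620, (B,hash)→11120, (C,nl)→14200, (B,merge)→17120 …(+4); best=3120 via (C,hash)
  {ACD}: card=2500; try (D,hash)→4520, (C,hash)→5020, (A,hash)→7220, (D,nl_idx)→11620, (D,merge)→13470, (C,merge)→21220 …(+4); best=4520 via (D,hash)
  {BCD}: card=15000; try (C,hash)→5220, (B,hash)→13020, (D,hash)→19120, (C,merge)→21420, (B,nl_idx)→43020, (B,merge)→45020 …(+5); best=5220 via (C,hash)
  {ABCD}: card=25; try (C,merge)→4430, (C,hash)→4580, (C,nl)→5630, (D,hash)→6020, (D,nl_idx)→7145, (D,merge)→9470 …(+8); best=4430 via (C,merge)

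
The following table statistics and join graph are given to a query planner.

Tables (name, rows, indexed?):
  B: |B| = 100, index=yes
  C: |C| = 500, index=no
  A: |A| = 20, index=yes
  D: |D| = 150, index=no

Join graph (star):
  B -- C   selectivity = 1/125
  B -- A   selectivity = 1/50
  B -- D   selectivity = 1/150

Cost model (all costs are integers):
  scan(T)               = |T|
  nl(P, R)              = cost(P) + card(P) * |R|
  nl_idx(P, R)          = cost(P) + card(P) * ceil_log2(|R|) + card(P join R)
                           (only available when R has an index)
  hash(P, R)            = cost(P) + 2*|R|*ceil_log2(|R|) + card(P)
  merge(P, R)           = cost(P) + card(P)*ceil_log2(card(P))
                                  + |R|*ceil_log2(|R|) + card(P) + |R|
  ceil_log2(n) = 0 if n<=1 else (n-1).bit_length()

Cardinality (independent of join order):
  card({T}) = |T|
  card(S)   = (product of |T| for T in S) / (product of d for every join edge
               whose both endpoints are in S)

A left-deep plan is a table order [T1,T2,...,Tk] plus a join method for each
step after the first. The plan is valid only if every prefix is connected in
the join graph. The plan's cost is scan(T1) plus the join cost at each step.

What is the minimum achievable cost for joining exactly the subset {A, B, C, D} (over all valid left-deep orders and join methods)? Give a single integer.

Selinger DP over subsets of {A,B,C,D}:
  {B}: scan cost=100, card=100
  {C}: scan cost=500, card=500
  {A}: scan cost=20, card=20
  {D}: scan cost=150, card=150
  {BC}: card=400; try (B,hash)→2400, (B,nl_idx)→4400, (C,merge)→5900, (B,merge)→6300, (C,hash)→9200, (C,nl)→50100 …(+1); best=2400 via (B,hash)
  {AB}: card=40; try (B,nl_idx)→200, (A,hash)→400, (A,nl_idx)→640, (B,merge)→940, (A,merge)→1020, (B,hash)→1440 …(+2); best=200 via (B,nl_idx)
  {BD}: card=100; try (B,nl_idx)→1300, (B,hash)→1700, (D,merge)→2250, (B,merge)→2300, (D,hash)→2600, (D,nl)→15100 …(+1); best=1300 via (B,nl_idx)
  {ABC}: card=160; try (A,hash)→3000, (A,nl_idx)→4560, (C,merge)→5480, (A,merge)→6520, (C,hash)→9240, (A,nl)→10400 …(+1); best=3000 via (A,hash)
  {BCD}: card=400; try (D,hash)→5200, (C,merge)→7100, (D,merge)→7750, (C,hash)→10400, (C,nl)→51300, (D,nl)→62400; best=5200 via (D,hash)
  {ABD}: card=40; try (A,hash)→1600, (D,merge)→1830, (A,nl_idx)→1840, (A,merge)→2220, (D,hash)→2640, (A,nl)→3300 …(+1); best=1600 via (A,hash)
  {ABCD}: card=160; try (D,hash)→5560, (D,merge)→5790, (A,hash)→5800, (C,merge)→6880, (A,nl_idx)→7360, (A,merge)→9320 …(+4); best=5560 via (D,hash)

5560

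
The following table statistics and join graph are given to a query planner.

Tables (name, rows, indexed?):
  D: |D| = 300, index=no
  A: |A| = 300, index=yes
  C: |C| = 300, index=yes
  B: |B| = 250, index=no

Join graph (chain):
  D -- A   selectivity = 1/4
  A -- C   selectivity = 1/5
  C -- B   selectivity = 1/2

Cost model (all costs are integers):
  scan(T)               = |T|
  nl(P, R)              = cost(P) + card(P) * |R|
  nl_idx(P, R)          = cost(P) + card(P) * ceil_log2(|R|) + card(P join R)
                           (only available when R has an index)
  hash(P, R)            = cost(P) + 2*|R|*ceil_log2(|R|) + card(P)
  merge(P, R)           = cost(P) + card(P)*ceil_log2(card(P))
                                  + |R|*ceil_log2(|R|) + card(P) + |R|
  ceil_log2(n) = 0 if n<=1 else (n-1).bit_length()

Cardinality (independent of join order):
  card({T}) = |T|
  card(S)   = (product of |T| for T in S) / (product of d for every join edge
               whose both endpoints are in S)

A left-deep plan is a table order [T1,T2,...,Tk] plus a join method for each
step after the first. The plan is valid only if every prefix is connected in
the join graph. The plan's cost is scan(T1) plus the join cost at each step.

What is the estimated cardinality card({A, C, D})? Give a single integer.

Tables in S: A(300), C(300), D(300)
Edges inside S: D-A(d=4), A-C(d=5)
numerator = 300 * 300 * 300 = 27000000
denominator = 4 * 5 = 20
card(S) = 27000000 / 20 = 1350000

1350000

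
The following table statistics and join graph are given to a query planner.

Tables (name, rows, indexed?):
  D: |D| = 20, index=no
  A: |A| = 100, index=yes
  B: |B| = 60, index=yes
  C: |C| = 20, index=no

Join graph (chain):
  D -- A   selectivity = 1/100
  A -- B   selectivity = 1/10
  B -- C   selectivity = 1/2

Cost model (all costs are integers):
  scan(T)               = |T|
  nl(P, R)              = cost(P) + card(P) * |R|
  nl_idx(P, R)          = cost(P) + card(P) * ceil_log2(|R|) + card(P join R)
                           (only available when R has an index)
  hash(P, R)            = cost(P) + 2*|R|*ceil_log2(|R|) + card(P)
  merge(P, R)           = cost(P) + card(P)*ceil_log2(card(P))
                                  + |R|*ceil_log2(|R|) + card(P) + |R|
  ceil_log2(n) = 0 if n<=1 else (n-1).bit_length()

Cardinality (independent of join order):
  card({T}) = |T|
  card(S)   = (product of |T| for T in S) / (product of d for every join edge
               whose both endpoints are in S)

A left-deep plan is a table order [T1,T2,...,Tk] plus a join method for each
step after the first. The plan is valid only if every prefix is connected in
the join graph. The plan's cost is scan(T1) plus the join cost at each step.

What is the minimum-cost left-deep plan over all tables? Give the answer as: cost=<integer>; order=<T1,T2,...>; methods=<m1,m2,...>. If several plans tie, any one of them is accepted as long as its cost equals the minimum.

Selinger DP (subsets sized 1..n):
  {D}: scan cost=20, card=20
  {A}: scan cost=100, card=100
  {B}: scan cost=60, card=60
  {C}: scan cost=20, card=20
  {AD}: card=20; try (A,nl_idx)→180, (D,hash)→400, (A,merge)→940, (D,merge)→1020, (A,hash)→1440, (A,nl)→2020 …(+1); best=180 via (A,nl_idx)
  {AB}: card=600; try (B,hash)→920, (A,nl_idx)→1080, (A,merge)→1280, (B,nl_idx)→1300, (B,merge)→1320, (A,hash)→1520 …(+2); best=920 via (B,hash)
  {BC}: card=600; try (C,hash)→320, (B,merge)→560, (C,merge)→600, (B,nl_idx)→740, (B,hash)→760, (B,nl)→1220 …(+1); best=320 via (C,hash)
  {ABD}: card=120; try (B,nl_idx)→420, (B,merge)→720, (B,hash)→920, (B,nl)→1380, (D,hash)→1720, (D,merge)→7640 …(+1); best=420 via (B,nl_idx)
  {ABC}: card=6000; try (C,hash)→1720, (A,hash)→2320, (C,merge)→7640, (A,merge)→7720, (A,nl_idx)→10520, (C,nl)→12920 …(+1); best=1720 via (C,hash)
  {ABCD}: card=1200; try (C,hash)→740, (C,merge)→1500, (C,nl)→2820, (D,hash)→7920, (D,merge)→85840, (D,nl)→121720; best=740 via (C,hash)

cost=740; order=D,A,B,C; methods=nl_idx,nl_idx,hash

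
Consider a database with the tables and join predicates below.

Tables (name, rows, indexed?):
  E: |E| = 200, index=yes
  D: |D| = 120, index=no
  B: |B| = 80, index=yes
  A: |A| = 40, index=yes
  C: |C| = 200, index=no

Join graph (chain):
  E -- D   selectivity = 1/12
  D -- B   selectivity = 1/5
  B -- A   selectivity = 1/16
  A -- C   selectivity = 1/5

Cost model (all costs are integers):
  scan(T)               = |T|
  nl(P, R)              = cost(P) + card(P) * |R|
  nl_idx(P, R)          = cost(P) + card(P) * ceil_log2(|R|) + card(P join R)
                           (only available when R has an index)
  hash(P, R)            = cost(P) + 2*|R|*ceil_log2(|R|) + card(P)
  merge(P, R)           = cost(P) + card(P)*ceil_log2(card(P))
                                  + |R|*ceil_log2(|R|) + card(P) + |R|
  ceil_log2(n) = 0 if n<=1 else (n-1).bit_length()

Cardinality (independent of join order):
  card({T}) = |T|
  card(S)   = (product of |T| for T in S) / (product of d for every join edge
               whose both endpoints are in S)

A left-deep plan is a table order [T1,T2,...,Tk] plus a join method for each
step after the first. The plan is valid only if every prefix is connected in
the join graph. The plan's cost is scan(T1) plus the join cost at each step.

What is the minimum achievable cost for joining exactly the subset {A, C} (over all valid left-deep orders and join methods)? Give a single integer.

Selinger DP over subsets of {A,C}:
  {A}: scan cost=40, card=40
  {C}: scan cost=200, card=200
  {AC}: card=1600; try (A,hash)→880, (C,merge)→2120, (A,merge)→2280, (A,nl_idx)→3000, (C,hash)→3280, (C,nl)→8040 …(+1); best=880 via (A,hash)

880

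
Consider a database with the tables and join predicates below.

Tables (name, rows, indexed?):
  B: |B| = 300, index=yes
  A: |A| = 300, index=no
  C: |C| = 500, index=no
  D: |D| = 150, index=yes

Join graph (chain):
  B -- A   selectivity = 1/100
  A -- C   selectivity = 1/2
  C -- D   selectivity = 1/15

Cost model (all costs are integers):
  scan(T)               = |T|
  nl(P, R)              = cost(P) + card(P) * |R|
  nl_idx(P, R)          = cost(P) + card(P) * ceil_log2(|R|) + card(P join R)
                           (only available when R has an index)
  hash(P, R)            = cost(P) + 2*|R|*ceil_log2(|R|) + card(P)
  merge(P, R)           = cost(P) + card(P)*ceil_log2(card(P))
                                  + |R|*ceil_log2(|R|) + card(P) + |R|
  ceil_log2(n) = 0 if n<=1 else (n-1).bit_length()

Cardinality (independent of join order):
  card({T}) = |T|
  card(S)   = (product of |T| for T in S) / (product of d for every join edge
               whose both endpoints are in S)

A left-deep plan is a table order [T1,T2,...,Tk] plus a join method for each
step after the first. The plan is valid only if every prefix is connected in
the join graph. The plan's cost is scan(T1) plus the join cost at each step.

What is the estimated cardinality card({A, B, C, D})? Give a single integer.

2250000

Tables in S: A(300), B(300), C(500), D(150)
Edges inside S: B-A(d=100), A-C(d=2), C-D(d=15)
numerator = 300 * 300 * 500 * 150 = 6750000000
denominator = 100 * 2 * 15 = 3000
card(S) = 6750000000 / 3000 = 2250000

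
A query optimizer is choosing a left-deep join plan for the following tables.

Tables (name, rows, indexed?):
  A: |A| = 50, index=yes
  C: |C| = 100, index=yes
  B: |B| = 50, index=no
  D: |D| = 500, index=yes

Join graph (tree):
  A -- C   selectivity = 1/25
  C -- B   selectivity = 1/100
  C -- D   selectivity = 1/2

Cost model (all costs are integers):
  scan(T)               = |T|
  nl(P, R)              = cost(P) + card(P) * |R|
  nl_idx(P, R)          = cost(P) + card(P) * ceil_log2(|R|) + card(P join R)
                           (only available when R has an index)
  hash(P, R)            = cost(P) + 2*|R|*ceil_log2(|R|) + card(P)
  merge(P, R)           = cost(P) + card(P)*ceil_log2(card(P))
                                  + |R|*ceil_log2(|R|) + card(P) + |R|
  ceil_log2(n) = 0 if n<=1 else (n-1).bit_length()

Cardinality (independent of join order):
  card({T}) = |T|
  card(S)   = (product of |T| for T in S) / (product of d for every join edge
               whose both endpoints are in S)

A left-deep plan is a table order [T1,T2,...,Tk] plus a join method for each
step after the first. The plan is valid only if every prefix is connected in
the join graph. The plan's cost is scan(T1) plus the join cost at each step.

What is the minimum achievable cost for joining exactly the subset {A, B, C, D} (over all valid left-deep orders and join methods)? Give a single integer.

Selinger DP over subsets of {A,B,C,D}:
  {A}: scan cost=50, card=50
  {C}: scan cost=100, card=100
  {B}: scan cost=50, card=50
  {D}: scan cost=500, card=500
  {AC}: card=200; try (C,nl_idx)→600, (A,hash)→800, (A,nl_idx)→900, (C,merge)→1200, (A,merge)→1250, (C,hash)→1500 …(+2); best=600 via (C,nl_idx)
  {BC}: card=50; try (C,nl_idx)→450, (B,hash)→800, (C,merge)→1200, (B,merge)→1250, (C,hash)→1500, (C,nl)→5050 …(+1); best=450 via (C,nl_idx)
  {CD}: card=25000; try (C,hash)→2400, (D,merge)→5900, (C,merge)→6300, (D,hash)→9200, (D,nl_idx)→26000, (C,nl_idx)→29000 …(+2); best=2400 via (C,hash)
  {ABC}: card=100; try (A,nl_idx)→850, (A,hash)→1100, (A,merge)→1150, (B,hash)→1400, (B,merge)→2750, (A,nl)→2950 …(+1); best=850 via (A,nl_idx)
  {ACD}: card=50000; try (D,merge)→7400, (D,hash)→9800, (A,hash)→28000, (D,nl_idx)→52400, (D,nl)→100600, (A,nl_idx)→202400 …(+2); best=7400 via (D,merge)
  {BCD}: card=12500; try (D,merge)→5800, (D,hash)→9500, (D,nl_idx)→13400, (D,nl)→25450, (B,hash)→28000, (B,merge)→402750 …(+1); best=5800 via (D,merge)
  {ABCD}: card=25000; try (D,merge)→6650, (D,hash)→9950, (A,hash)→18900, (D,nl_idx)→26750, (D,nl)→50850, (B,hash)→58000 …(+5); best=6650 via (D,merge)

6650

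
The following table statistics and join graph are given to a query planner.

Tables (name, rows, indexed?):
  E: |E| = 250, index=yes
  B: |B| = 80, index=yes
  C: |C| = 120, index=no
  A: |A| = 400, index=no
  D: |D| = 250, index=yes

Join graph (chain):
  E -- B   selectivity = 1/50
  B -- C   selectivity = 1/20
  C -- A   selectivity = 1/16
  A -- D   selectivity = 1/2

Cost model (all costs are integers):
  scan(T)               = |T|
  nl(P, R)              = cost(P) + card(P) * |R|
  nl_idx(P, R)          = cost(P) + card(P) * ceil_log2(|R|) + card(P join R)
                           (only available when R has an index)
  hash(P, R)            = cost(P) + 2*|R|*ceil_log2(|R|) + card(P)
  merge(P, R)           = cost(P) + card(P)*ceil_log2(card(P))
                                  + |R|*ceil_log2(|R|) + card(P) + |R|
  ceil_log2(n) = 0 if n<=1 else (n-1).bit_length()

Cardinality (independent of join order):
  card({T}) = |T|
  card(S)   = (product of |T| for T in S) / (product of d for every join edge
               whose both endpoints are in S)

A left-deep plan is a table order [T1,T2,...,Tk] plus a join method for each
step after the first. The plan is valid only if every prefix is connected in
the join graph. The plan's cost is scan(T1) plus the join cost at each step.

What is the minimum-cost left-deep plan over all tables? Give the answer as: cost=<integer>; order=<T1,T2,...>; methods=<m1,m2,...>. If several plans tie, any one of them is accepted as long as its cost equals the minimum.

Selinger DP (subsets sized 1..n):
  {E}: scan cost=250, card=250
  {B}: scan cost=80, card=80
  {C}: scan cost=120, card=120
  {A}: scan cost=400, card=400
  {D}: scan cost=250, card=250
  {BE}: card=400; try (E,nl_idx)→1120, (B,hash)→1620, (B,nl_idx)→2400, (E,merge)→2970, (B,merge)→3140, (E,hash)→4160 …(+2); best=1120 via (E,nl_idx)
  {BC}: card=480; try (B,hash)→1360, (B,nl_idx)→1440, (C,merge)→1680, (B,merge)→1720, (C,hash)→1840, (C,nl)→9680 …(+1); best=1360 via (B,hash)
  {AC}: card=3000; try (C,hash)→2480, (A,merge)→5080, (C,merge)→5360, (A,hash)→7440, (A,nl)→48120, (C,nl)→48400; best=2480 via (C,hash)
  {AD}: card=50000; try (D,hash)→4800, (A,merge)→6500, (D,merge)→6650, (A,hash)→7700, (D,nl_idx)→53600, (A,nl)→100250 …(+1); best=4800 via (D,hash)
  {BCE}: card=2400; try (C,hash)→3200, (E,hash)→5840, (C,merge)→6080, (E,nl_idx)→7600, (E,merge)→8410, (C,nl)→49120 …(+1); best=3200 via (C,hash)
  {ABC}: card=12000; try (B,hash)→6600, (A,hash)→9040, (A,merge)→10160, (B,nl_idx)→35480, (B,merge)→42120, (A,nl)→193360 …(+1); best=6600 via (B,hash)
  {ACD}: card=375000; try (D,hash)→9480, (D,merge)→43730, (C,hash)→56480, (D,nl_idx)→401480, (D,nl)→752480, (C,merge)→855760 …(+1); best=9480 via (D,hash)
  {ABCE}: card=60000; try (A,hash)→12800, (E,hash)→22600, (A,merge)→38400, (E,nl_idx)→162600, (E,merge)→188850, (A,nl)→963200 …(+1); best=12800 via (A,hash)
  {ABCD}: card=1500000; try (D,hash)→22600, (D,merge)→188850, (B,hash)→385600, (D,nl_idx)→1602600, (D,nl)→3006600, (B,nl_idx)→4134480 …(+2); best=22600 via (D,hash)
  {ABCDE}: card=7500000; try (D,hash)→76800, (D,merge)→1035050, (E,hash)→1526600, (D,nl_idx)→7992800, (D,nl)→15012800, (E,nl_idx)→19522600 …(+2); best=76800 via (D,hash)

cost=76800; order=B,E,C,A,D; methods=nl_idx,hash,hash,hash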